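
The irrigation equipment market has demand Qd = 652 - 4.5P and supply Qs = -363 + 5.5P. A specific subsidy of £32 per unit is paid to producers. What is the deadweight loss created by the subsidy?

Pre-subsidy: 652 - 4.5P = -363 + 5.5P gives P* = 101.5, Q* = 195.25.
With the subsidy, sellers receive Ps = Pb + 32 for each unit, where Pb is the price buyers pay.
Supply in terms of Pb becomes Qs = -363 + 5.5(Pb + 32) = -187 + 5.5Pb. Setting this equal to demand: 652 - 4.5Pb = -187 + 5.5Pb, so Pb = 83.9.
Sellers receive Ps = 83.9 + 32 = 115.9; Q' = 652 − 4.5·83.9 = 274.45.
The subsidy expands output by 274.45 − 195.25 = 79.2 past the efficient level; on those units the gap between marginal cost and willingness to pay runs from 0 up to 32.
DWL = ½ × 32 × 79.2 = 1267.2.

Deadweight loss = £1267.2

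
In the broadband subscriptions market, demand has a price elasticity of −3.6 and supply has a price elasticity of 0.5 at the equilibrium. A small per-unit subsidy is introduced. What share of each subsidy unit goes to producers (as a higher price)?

For a small subsidy around the equilibrium, the benefit split depends on the relative slopes, which at a point are proportional to the elasticities.
Buyer share = εs/(εs + |εd|) = 0.5/(0.5 + 3.6) = 5/41; seller share = |εd|/(εs + |εd|) = 36/41.
So producers capture 36/41 of the subsidy.

Producer share = 36/41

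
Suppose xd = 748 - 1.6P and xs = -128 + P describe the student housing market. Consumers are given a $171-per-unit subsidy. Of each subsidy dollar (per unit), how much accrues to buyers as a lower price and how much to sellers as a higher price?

Buyers gain 855/13 per unit; sellers gain 1368/13 per unit

Pre-subsidy: 748 - 1.6P = -128 + P gives P* = 4380/13, x* = 2716/13.
With the rebate, buyers effectively pay Pb = Ps − 171, where Ps is the price sellers receive.
Demand in terms of Ps becomes xd = 748 − 1.6(Ps − 171) = 1021.6 - 1.6Ps. Setting this equal to supply: 1021.6 - 1.6Ps = -128 + Ps, so Ps = 5748/13.
Buyers pay Pb = 5748/13 − 171 = 3525/13; x' = -128 + 1·(5748/13) = 4084/13.
Buyers' price falls by P* − Pb = 4380/13 − 3525/13 = 855/13; sellers' price rises by Ps − P* = 5748/13 − 4380/13 = 1368/13.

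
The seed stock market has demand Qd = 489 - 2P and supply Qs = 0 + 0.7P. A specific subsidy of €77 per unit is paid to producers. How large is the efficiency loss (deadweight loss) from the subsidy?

Pre-subsidy: 489 - 2P = 0 + 0.7P gives P* = 1630/9, Q* = 1141/9.
With the subsidy, sellers receive Ps = Pb + 77 for each unit, where Pb is the price buyers pay.
Supply in terms of Pb becomes Qs = 0 + 0.7(Pb + 77) = 53.9 + 0.7Pb. Setting this equal to demand: 489 - 2Pb = 53.9 + 0.7Pb, so Pb = 4351/27.
Sellers receive Ps = 4351/27 + 77 = 6430/27; Q' = 489 − 2·(4351/27) = 4501/27.
The subsidy expands output by 4501/27 − 1141/9 = 1078/27 past the efficient level; on those units the gap between marginal cost and willingness to pay runs from 0 up to 77.
DWL = ½ × 77 × 1078/27 = 41503/27.

Deadweight loss = 41503/27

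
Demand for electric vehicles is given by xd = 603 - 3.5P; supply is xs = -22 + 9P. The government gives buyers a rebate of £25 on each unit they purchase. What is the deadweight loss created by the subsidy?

Deadweight loss = £787.5

Pre-subsidy: 603 - 3.5P = -22 + 9P gives P* = 50, x* = 428.
With the rebate, buyers effectively pay Pb = Ps − 25, where Ps is the price sellers receive.
Demand in terms of Ps becomes xd = 603 − 3.5(Ps − 25) = 690.5 - 3.5Ps. Setting this equal to supply: 690.5 - 3.5Ps = -22 + 9Ps, so Ps = 57.
Buyers pay Pb = 57 − 25 = 32; x' = -22 + 9·57 = 491.
The subsidy expands output by 491 − 428 = 63 past the efficient level; on those units the gap between marginal cost and willingness to pay runs from 0 up to 25.
DWL = ½ × 25 × 63 = 787.5.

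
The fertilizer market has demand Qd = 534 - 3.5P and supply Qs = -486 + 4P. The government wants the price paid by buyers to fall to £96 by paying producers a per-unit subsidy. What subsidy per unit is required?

Required subsidy s = £75 per unit

At a buyer price of 96, quantity demanded is 534 − 3.5·96 = 198.
Sellers supply 198 only when they receive Ps with -486 + 4·Ps = 198, i.e. Ps = 171.
s = Ps − Pb = 171 − 96 = 75.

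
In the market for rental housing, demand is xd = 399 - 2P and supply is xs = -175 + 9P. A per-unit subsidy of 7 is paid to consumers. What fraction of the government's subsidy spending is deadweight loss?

Pre-subsidy: 399 - 2P = -175 + 9P gives P* = 574/11, x* = 3241/11.
With the rebate, buyers effectively pay Pb = Ps − 7, where Ps is the price sellers receive.
Demand in terms of Ps becomes xd = 399 − 2(Ps − 7) = 413 - 2Ps. Setting this equal to supply: 413 - 2Ps = -175 + 9Ps, so Ps = 588/11.
Buyers pay Pb = 588/11 − 7 = 511/11; x' = -175 + 9·(588/11) = 3367/11.
ΔCS = ½(3241/11 + 3367/11)(574/11 − 511/11) = 208152/121; ΔPS = ½(3241/11 + 3367/11)(588/11 − 574/11) = 46256/121.
Government spending = 7 × 3367/11 = 23569/11.
DWL = ½ × 7 × (3367/11 − 3241/11) = 441/11; fraction = (441/11) / (23569/11) = 9/481.

DWL / government spending = 9/481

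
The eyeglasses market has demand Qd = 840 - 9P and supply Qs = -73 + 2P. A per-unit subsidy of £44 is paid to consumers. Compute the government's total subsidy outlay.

Government cost = £7260

Pre-subsidy: 840 - 9P = -73 + 2P gives P* = 83, Q* = 93.
With the rebate, buyers effectively pay Pb = Ps − 44, where Ps is the price sellers receive.
Demand in terms of Ps becomes Qd = 840 − 9(Ps − 44) = 1236 - 9Ps. Setting this equal to supply: 1236 - 9Ps = -73 + 2Ps, so Ps = 119.
Buyers pay Pb = 119 − 44 = 75; Q' = -73 + 2·119 = 165.
Government outlay = subsidy × quantity = 44 × 165 = 7260.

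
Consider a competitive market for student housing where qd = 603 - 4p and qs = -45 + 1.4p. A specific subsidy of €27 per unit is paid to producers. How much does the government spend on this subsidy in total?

Government cost = €4077

Pre-subsidy: 603 - 4p = -45 + 1.4p gives p* = 120, q* = 123.
With the subsidy, sellers receive ps = pb + 27 for each unit, where pb is the price buyers pay.
Supply in terms of pb becomes qs = -45 + 1.4(pb + 27) = -7.2 + 1.4pb. Setting this equal to demand: 603 - 4pb = -7.2 + 1.4pb, so pb = 113.
Sellers receive ps = 113 + 27 = 140; q' = 603 − 4·113 = 151.
Government outlay = subsidy × quantity = 27 × 151 = 4077.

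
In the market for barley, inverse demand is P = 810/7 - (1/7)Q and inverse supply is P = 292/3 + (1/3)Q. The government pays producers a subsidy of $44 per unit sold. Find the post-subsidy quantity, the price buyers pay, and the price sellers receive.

Q' = 131; buyers pay $97; sellers receive $141

Pre-subsidy: 810/7 - (1/7)Q = 292/3 + (1/3)Q gives Q* = 38.6 and P* = 110.2.
With the subsidy, sellers receive Ps = Pb + 44 for each unit, where Pb is the price buyers pay.
On the curves, Pb = 810/7 - (1/7)Q and Ps = 292/3 + (1/3)Q; the wedge Ps − Pb = 44 gives 292/3 + (1/3)Q − (810/7 - (1/7)Q) = 44, so Q' = 131.
Then Pb = 810/7 − (1/7)·131 = 97 and Ps = 292/3 + (1/3)·131 = 141.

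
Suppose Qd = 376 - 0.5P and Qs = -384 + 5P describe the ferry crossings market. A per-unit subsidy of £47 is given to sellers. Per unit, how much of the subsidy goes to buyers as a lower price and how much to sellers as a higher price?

Pre-subsidy: 376 - 0.5P = -384 + 5P gives P* = 1520/11, Q* = 3376/11.
With the subsidy, sellers receive Ps = Pb + 47 for each unit, where Pb is the price buyers pay.
Supply in terms of Pb becomes Qs = -384 + 5(Pb + 47) = -149 + 5Pb. Setting this equal to demand: 376 - 0.5Pb = -149 + 5Pb, so Pb = 1050/11.
Sellers receive Ps = 1050/11 + 47 = 1567/11; Q' = 376 − 0.5·(1050/11) = 3611/11.
Buyers' price falls by P* − Pb = 1520/11 − 1050/11 = 470/11; sellers' price rises by Ps − P* = 1567/11 − 1520/11 = 47/11.

Buyers gain 470/11 per unit; sellers gain 47/11 per unit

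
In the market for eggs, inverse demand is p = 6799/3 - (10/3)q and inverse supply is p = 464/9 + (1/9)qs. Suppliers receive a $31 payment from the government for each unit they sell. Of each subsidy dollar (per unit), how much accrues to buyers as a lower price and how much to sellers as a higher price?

Pre-subsidy: 6799/3 - (10/3)q = 464/9 + (1/9)q gives q* = 643 and p* = 123.
With the subsidy, sellers receive ps = pb + 31 for each unit, where pb is the price buyers pay.
On the curves, pb = 6799/3 - (10/3)q and ps = 464/9 + (1/9)q; the wedge ps − pb = 31 gives 464/9 + (1/9)q − (6799/3 - (10/3)q) = 31, so q' = 652.
Then pb = 6799/3 − (10/3)·652 = 93 and ps = 464/9 + (1/9)·652 = 124.
Buyers' price falls by p* − pb = 123 − 93 = 30; sellers' price rises by ps − p* = 124 − 123 = 1.

Buyers gain $30 per unit; sellers gain $1 per unit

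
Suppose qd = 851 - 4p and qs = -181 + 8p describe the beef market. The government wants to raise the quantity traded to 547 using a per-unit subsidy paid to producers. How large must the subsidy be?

Required subsidy s = 15 per unit

At q = 547, invert demand for the buyer price: pb = (851 − 547)/4 = 76; invert supply for the seller price: ps = (547 − (-181))/8 = 91.
The subsidy must fill the gap: s = ps − pb = 91 − 76 = 15.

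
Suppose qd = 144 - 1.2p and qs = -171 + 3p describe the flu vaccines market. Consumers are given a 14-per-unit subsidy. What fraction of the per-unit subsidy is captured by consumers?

Pre-subsidy: 144 - 1.2p = -171 + 3p gives p* = 75, q* = 54.
With the rebate, buyers effectively pay pb = ps − 14, where ps is the price sellers receive.
Demand in terms of ps becomes qd = 144 − 1.2(ps − 14) = 160.8 - 1.2ps. Setting this equal to supply: 160.8 - 1.2ps = -171 + 3ps, so ps = 79.
Buyers pay pb = 79 − 14 = 65; q' = -171 + 3·79 = 66.
Buyers' price falls by p* − pb = 75 − 65 = 10; sellers' price rises by ps − p* = 79 − 75 = 4.
So consumers capture 10/14 = 5/7 of each unit of subsidy.

Consumer share = 5/7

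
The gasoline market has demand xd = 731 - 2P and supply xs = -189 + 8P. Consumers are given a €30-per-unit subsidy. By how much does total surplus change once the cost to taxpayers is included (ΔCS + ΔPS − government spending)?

Pre-subsidy: 731 - 2P = -189 + 8P gives P* = 92, x* = 547.
With the rebate, buyers effectively pay Pb = Ps − 30, where Ps is the price sellers receive.
Demand in terms of Ps becomes xd = 731 − 2(Ps − 30) = 791 - 2Ps. Setting this equal to supply: 791 - 2Ps = -189 + 8Ps, so Ps = 98.
Buyers pay Pb = 98 − 30 = 68; x' = -189 + 8·98 = 595.
ΔCS = ½(547 + 595)(92 − 68) = 13704; ΔPS = ½(547 + 595)(98 − 92) = 3426.
Government spending = 30 × 595 = 17850.
Net change = 13704 + 3426 − 17850 = -720. The loss equals the DWL triangle ½·30·48.

Net change in total surplus = -€720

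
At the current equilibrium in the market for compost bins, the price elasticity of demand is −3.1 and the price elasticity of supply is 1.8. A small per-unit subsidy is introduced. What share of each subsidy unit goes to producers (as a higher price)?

For a small subsidy around the equilibrium, the benefit split depends on the relative slopes, which at a point are proportional to the elasticities.
Buyer share = εs/(εs + |εd|) = 1.8/(1.8 + 3.1) = 18/49; seller share = |εd|/(εs + |εd|) = 31/49.
So producers capture 31/49 of the subsidy.

Producer share = 31/49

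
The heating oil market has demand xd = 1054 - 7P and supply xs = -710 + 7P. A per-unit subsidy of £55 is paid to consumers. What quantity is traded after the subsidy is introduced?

x' = 364.5

Pre-subsidy: 1054 - 7P = -710 + 7P gives P* = 126, x* = 172.
With the rebate, buyers effectively pay Pb = Ps − 55, where Ps is the price sellers receive.
Demand in terms of Ps becomes xd = 1054 − 7(Ps − 55) = 1439 - 7Ps. Setting this equal to supply: 1439 - 7Ps = -710 + 7Ps, so Ps = 153.5.
Buyers pay Pb = 153.5 − 55 = 98.5; x' = -710 + 7·153.5 = 364.5.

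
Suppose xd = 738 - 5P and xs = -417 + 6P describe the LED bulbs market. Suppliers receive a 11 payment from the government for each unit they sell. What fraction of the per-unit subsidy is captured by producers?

Pre-subsidy: 738 - 5P = -417 + 6P gives P* = 105, x* = 213.
With the subsidy, sellers receive Ps = Pb + 11 for each unit, where Pb is the price buyers pay.
Supply in terms of Pb becomes xs = -417 + 6(Pb + 11) = -351 + 6Pb. Setting this equal to demand: 738 - 5Pb = -351 + 6Pb, so Pb = 99.
Sellers receive Ps = 99 + 11 = 110; x' = 738 − 5·99 = 243.
Buyers' price falls by P* − Pb = 105 − 99 = 6; sellers' price rises by Ps − P* = 110 − 105 = 5.
So producers capture 5/11 = 5/11 of each unit of subsidy.

Producer share = 5/11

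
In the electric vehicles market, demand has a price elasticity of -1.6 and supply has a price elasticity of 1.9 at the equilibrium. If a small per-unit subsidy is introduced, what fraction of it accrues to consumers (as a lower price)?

For a small subsidy around the equilibrium, the benefit split depends on the relative slopes, which at a point are proportional to the elasticities.
Buyer share = εs/(εs + |εd|) = 1.9/(1.9 + 1.6) = 19/35; seller share = |εd|/(εs + |εd|) = 16/35.

Consumer share = 19/35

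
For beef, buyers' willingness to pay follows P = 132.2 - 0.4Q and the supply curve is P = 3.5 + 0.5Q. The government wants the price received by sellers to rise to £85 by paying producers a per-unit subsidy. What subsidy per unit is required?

Required subsidy s = £18 per unit

At a seller price of 85, quantity supplied is -7 + 2·85 = 163.
Buyers absorb 163 only when they pay Pb = 132.2 − 0.4·163 = 67.
s = Ps − Pb = 85 − 67 = 18.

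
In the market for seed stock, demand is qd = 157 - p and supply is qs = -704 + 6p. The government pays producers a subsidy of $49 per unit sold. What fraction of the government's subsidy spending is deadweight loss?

DWL / government spending = 21/76

Pre-subsidy: 157 - p = -704 + 6p gives p* = 123, q* = 34.
With the subsidy, sellers receive ps = pb + 49 for each unit, where pb is the price buyers pay.
Supply in terms of pb becomes qs = -704 + 6(pb + 49) = -410 + 6pb. Setting this equal to demand: 157 - pb = -410 + 6pb, so pb = 81.
Sellers receive ps = 81 + 49 = 130; q' = 157 − 1·81 = 76.
ΔCS = ½(34 + 76)(123 − 81) = 2310; ΔPS = ½(34 + 76)(130 − 123) = 385.
Government spending = 49 × 76 = 3724.
DWL = ½ × 49 × (76 − 34) = 1029; fraction = 1029 / 3724 = 21/76.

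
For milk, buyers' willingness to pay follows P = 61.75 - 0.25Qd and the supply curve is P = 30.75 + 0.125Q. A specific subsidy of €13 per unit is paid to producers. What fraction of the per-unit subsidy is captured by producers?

Producer share = 1/3

Pre-subsidy: 61.75 - 0.25Q = 30.75 + 0.125Q gives Q* = 248/3 and P* = 493/12.
With the subsidy, sellers receive Ps = Pb + 13 for each unit, where Pb is the price buyers pay.
On the curves, Pb = 61.75 - 0.25Q and Ps = 30.75 + 0.125Q; the wedge Ps − Pb = 13 gives 30.75 + 0.125Q − (61.75 - 0.25Q) = 13, so Q' = 352/3.
Then Pb = 61.75 − 0.25·(352/3) = 389/12 and Ps = 30.75 + 0.125·(352/3) = 545/12.
Buyers' price falls by P* − Pb = 493/12 − 389/12 = 26/3; sellers' price rises by Ps − P* = 545/12 − 493/12 = 13/3.
So producers capture (13/3)/13 = 1/3 of each unit of subsidy.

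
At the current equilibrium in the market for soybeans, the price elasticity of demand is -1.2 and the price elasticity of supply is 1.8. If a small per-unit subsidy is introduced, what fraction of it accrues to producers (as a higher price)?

For a small subsidy around the equilibrium, the benefit split depends on the relative slopes, which at a point are proportional to the elasticities.
Buyer share = εs/(εs + |εd|) = 1.8/(1.8 + 1.2) = 0.6; seller share = |εd|/(εs + |εd|) = 0.4.
So producers capture 0.4 of the subsidy.

Producer share = 0.4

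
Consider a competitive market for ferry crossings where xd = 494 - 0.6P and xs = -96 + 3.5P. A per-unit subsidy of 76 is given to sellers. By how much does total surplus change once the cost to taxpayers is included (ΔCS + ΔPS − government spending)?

Net change in total surplus = -60648/41

Pre-subsidy: 494 - 0.6P = -96 + 3.5P gives P* = 5900/41, x* = 16714/41.
With the subsidy, sellers receive Ps = Pb + 76 for each unit, where Pb is the price buyers pay.
Supply in terms of Pb becomes xs = -96 + 3.5(Pb + 76) = 170 + 3.5Pb. Setting this equal to demand: 494 - 0.6Pb = 170 + 3.5Pb, so Pb = 3240/41.
Sellers receive Ps = 3240/41 + 76 = 6356/41; x' = 494 − 0.6·(3240/41) = 18310/41.
ΔCS = ½(16714/41 + 18310/41)(5900/41 − 3240/41) = 46581920/1681; ΔPS = ½(16714/41 + 18310/41)(6356/41 − 5900/41) = 7985472/1681.
Government spending = 76 × 18310/41 = 1391560/41.
Net change = 46581920/1681 + 7985472/1681 − 1391560/41 = -60648/41. The loss equals the DWL triangle ½·76·1596/41.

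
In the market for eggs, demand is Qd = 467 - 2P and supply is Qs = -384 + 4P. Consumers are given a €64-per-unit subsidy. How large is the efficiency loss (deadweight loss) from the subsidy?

Deadweight loss = 8192/3

Pre-subsidy: 467 - 2P = -384 + 4P gives P* = 851/6, Q* = 550/3.
With the rebate, buyers effectively pay Pb = Ps − 64, where Ps is the price sellers receive.
Demand in terms of Ps becomes Qd = 467 − 2(Ps − 64) = 595 - 2Ps. Setting this equal to supply: 595 - 2Ps = -384 + 4Ps, so Ps = 979/6.
Buyers pay Pb = 979/6 − 64 = 595/6; Q' = -384 + 4·(979/6) = 806/3.
The subsidy expands output by 806/3 − 550/3 = 256/3 past the efficient level; on those units the gap between marginal cost and willingness to pay runs from 0 up to 64.
DWL = ½ × 64 × 256/3 = 8192/3.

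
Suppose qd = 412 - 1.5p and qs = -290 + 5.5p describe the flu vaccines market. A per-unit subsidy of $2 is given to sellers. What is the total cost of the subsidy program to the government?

Pre-subsidy: 412 - 1.5p = -290 + 5.5p gives p* = 702/7, q* = 1831/7.
With the subsidy, sellers receive ps = pb + 2 for each unit, where pb is the price buyers pay.
Supply in terms of pb becomes qs = -290 + 5.5(pb + 2) = -279 + 5.5pb. Setting this equal to demand: 412 - 1.5pb = -279 + 5.5pb, so pb = 691/7.
Sellers receive ps = 691/7 + 2 = 705/7; q' = 412 − 1.5·(691/7) = 3695/14.
Government outlay = subsidy × quantity = 2 × 3695/14 = 3695/7.

Government cost = 3695/7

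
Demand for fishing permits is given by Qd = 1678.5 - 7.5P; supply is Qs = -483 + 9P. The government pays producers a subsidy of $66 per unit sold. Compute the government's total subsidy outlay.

Government cost = $63756

Pre-subsidy: 1678.5 - 7.5P = -483 + 9P gives P* = 131, Q* = 696.
With the subsidy, sellers receive Ps = Pb + 66 for each unit, where Pb is the price buyers pay.
Supply in terms of Pb becomes Qs = -483 + 9(Pb + 66) = 111 + 9Pb. Setting this equal to demand: 1678.5 - 7.5Pb = 111 + 9Pb, so Pb = 95.
Sellers receive Ps = 95 + 66 = 161; Q' = 1678.5 − 7.5·95 = 966.
Government outlay = subsidy × quantity = 66 × 966 = 63756.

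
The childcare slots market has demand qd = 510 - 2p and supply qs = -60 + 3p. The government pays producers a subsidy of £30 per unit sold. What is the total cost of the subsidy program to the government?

Government cost = £9540

Pre-subsidy: 510 - 2p = -60 + 3p gives p* = 114, q* = 282.
With the subsidy, sellers receive ps = pb + 30 for each unit, where pb is the price buyers pay.
Supply in terms of pb becomes qs = -60 + 3(pb + 30) = 30 + 3pb. Setting this equal to demand: 510 - 2pb = 30 + 3pb, so pb = 96.
Sellers receive ps = 96 + 30 = 126; q' = 510 − 2·96 = 318.
Government outlay = subsidy × quantity = 30 × 318 = 9540.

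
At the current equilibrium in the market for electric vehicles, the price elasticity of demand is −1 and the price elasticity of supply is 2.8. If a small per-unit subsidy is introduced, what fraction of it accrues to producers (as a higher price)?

Producer share = 5/19

For a small subsidy around the equilibrium, the benefit split depends on the relative slopes, which at a point are proportional to the elasticities.
Buyer share = εs/(εs + |εd|) = 2.8/(2.8 + 1) = 14/19; seller share = |εd|/(εs + |εd|) = 5/19.
So producers capture 5/19 of the subsidy.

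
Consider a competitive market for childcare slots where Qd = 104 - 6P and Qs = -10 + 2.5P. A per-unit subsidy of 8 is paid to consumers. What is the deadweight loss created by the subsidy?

Deadweight loss = 960/17

Pre-subsidy: 104 - 6P = -10 + 2.5P gives P* = 228/17, Q* = 400/17.
With the rebate, buyers effectively pay Pb = Ps − 8, where Ps is the price sellers receive.
Demand in terms of Ps becomes Qd = 104 − 6(Ps − 8) = 152 - 6Ps. Setting this equal to supply: 152 - 6Ps = -10 + 2.5Ps, so Ps = 324/17.
Buyers pay Pb = 324/17 − 8 = 188/17; Q' = -10 + 2.5·(324/17) = 640/17.
The subsidy expands output by 640/17 − 400/17 = 240/17 past the efficient level; on those units the gap between marginal cost and willingness to pay runs from 0 up to 8.
DWL = ½ × 8 × 240/17 = 960/17.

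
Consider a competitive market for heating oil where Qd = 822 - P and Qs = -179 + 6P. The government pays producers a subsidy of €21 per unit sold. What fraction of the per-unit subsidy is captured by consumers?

Consumer share = 6/7

Pre-subsidy: 822 - P = -179 + 6P gives P* = 143, Q* = 679.
With the subsidy, sellers receive Ps = Pb + 21 for each unit, where Pb is the price buyers pay.
Supply in terms of Pb becomes Qs = -179 + 6(Pb + 21) = -53 + 6Pb. Setting this equal to demand: 822 - Pb = -53 + 6Pb, so Pb = 125.
Sellers receive Ps = 125 + 21 = 146; Q' = 822 − 1·125 = 697.
Buyers' price falls by P* − Pb = 143 − 125 = 18; sellers' price rises by Ps − P* = 146 − 143 = 3.
So consumers capture 18/21 = 6/7 of each unit of subsidy.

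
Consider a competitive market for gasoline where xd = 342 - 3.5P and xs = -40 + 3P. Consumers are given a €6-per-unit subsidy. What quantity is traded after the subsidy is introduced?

x' = 146

Pre-subsidy: 342 - 3.5P = -40 + 3P gives P* = 764/13, x* = 1772/13.
With the rebate, buyers effectively pay Pb = Ps − 6, where Ps is the price sellers receive.
Demand in terms of Ps becomes xd = 342 − 3.5(Ps − 6) = 363 - 3.5Ps. Setting this equal to supply: 363 - 3.5Ps = -40 + 3Ps, so Ps = 62.
Buyers pay Pb = 62 − 6 = 56; x' = -40 + 3·62 = 146.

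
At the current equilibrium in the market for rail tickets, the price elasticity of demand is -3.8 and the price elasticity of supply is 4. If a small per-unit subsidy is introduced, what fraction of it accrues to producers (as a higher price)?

Producer share = 19/39

For a small subsidy around the equilibrium, the benefit split depends on the relative slopes, which at a point are proportional to the elasticities.
Buyer share = εs/(εs + |εd|) = 4/(4 + 3.8) = 20/39; seller share = |εd|/(εs + |εd|) = 19/39.
So producers capture 19/39 of the subsidy.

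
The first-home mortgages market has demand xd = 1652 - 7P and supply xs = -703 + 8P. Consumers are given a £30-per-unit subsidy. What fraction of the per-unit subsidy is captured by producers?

Producer share = 7/15

Pre-subsidy: 1652 - 7P = -703 + 8P gives P* = 157, x* = 553.
With the rebate, buyers effectively pay Pb = Ps − 30, where Ps is the price sellers receive.
Demand in terms of Ps becomes xd = 1652 − 7(Ps − 30) = 1862 - 7Ps. Setting this equal to supply: 1862 - 7Ps = -703 + 8Ps, so Ps = 171.
Buyers pay Pb = 171 − 30 = 141; x' = -703 + 8·171 = 665.
Buyers' price falls by P* − Pb = 157 − 141 = 16; sellers' price rises by Ps − P* = 171 − 157 = 14.
So producers capture 14/30 = 7/15 of each unit of subsidy.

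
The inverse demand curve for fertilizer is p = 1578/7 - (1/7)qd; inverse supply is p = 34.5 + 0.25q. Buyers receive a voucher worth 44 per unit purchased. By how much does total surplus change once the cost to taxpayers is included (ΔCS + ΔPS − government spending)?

Net change in total surplus = -2464

Pre-subsidy: 1578/7 - (1/7)q = 34.5 + 0.25q gives q* = 486 and p* = 156.
With the rebate, buyers effectively pay pb = ps − 44, where ps is the price sellers receive.
On the curves, pb = 1578/7 - (1/7)q and ps = 34.5 + 0.25q; the wedge ps − pb = 44 gives 34.5 + 0.25q − (1578/7 - (1/7)q) = 44, so q' = 598.
Then pb = 1578/7 − (1/7)·598 = 140 and ps = 34.5 + 0.25·598 = 184.
ΔCS = ½(486 + 598)(156 − 140) = 8672; ΔPS = ½(486 + 598)(184 − 156) = 15176.
Government spending = 44 × 598 = 26312.
Net change = 8672 + 15176 − 26312 = -2464. The loss equals the DWL triangle ½·44·112.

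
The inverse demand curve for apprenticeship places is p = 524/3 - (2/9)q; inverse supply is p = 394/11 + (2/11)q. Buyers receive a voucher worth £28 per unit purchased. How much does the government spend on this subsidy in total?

Pre-subsidy: 524/3 - (2/9)q = 394/11 + (2/11)q gives q* = 343.65 and p* = 98.3.
With the rebate, buyers effectively pay pb = ps − 28, where ps is the price sellers receive.
On the curves, pb = 524/3 - (2/9)q and ps = 394/11 + (2/11)q; the wedge ps − pb = 28 gives 394/11 + (2/11)q − (524/3 - (2/9)q) = 28, so q' = 412.95.
Then pb = 524/3 − (2/9)·412.95 = 82.9 and ps = 394/11 + (2/11)·412.95 = 110.9.
Government outlay = subsidy × quantity = 28 × 412.95 = 11562.6.

Government cost = £11562.6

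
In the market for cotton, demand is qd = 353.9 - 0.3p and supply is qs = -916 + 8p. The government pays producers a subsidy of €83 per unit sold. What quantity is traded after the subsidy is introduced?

q' = 332

Pre-subsidy: 353.9 - 0.3p = -916 + 8p gives p* = 153, q* = 308.
With the subsidy, sellers receive ps = pb + 83 for each unit, where pb is the price buyers pay.
Supply in terms of pb becomes qs = -916 + 8(pb + 83) = -252 + 8pb. Setting this equal to demand: 353.9 - 0.3pb = -252 + 8pb, so pb = 73.
Sellers receive ps = 73 + 83 = 156; q' = 353.9 − 0.3·73 = 332.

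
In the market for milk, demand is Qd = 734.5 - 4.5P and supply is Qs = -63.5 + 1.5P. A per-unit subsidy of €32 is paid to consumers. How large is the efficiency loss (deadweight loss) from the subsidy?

Deadweight loss = €576

Pre-subsidy: 734.5 - 4.5P = -63.5 + 1.5P gives P* = 133, Q* = 136.
With the rebate, buyers effectively pay Pb = Ps − 32, where Ps is the price sellers receive.
Demand in terms of Ps becomes Qd = 734.5 − 4.5(Ps − 32) = 878.5 - 4.5Ps. Setting this equal to supply: 878.5 - 4.5Ps = -63.5 + 1.5Ps, so Ps = 157.
Buyers pay Pb = 157 − 32 = 125; Q' = -63.5 + 1.5·157 = 172.
The subsidy expands output by 172 − 136 = 36 past the efficient level; on those units the gap between marginal cost and willingness to pay runs from 0 up to 32.
DWL = ½ × 32 × 36 = 576.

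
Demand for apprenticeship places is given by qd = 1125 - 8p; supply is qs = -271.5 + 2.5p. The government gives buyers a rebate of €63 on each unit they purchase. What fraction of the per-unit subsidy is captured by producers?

Producer share = 16/21

Pre-subsidy: 1125 - 8p = -271.5 + 2.5p gives p* = 133, q* = 61.
With the rebate, buyers effectively pay pb = ps − 63, where ps is the price sellers receive.
Demand in terms of ps becomes qd = 1125 − 8(ps − 63) = 1629 - 8ps. Setting this equal to supply: 1629 - 8ps = -271.5 + 2.5ps, so ps = 181.
Buyers pay pb = 181 − 63 = 118; q' = -271.5 + 2.5·181 = 181.
Buyers' price falls by p* − pb = 133 − 118 = 15; sellers' price rises by ps − p* = 181 − 133 = 48.
So producers capture 48/63 = 16/21 of each unit of subsidy.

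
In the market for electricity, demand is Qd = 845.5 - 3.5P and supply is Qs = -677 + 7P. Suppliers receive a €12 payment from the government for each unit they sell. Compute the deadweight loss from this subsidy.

Deadweight loss = €168

Pre-subsidy: 845.5 - 3.5P = -677 + 7P gives P* = 145, Q* = 338.
With the subsidy, sellers receive Ps = Pb + 12 for each unit, where Pb is the price buyers pay.
Supply in terms of Pb becomes Qs = -677 + 7(Pb + 12) = -593 + 7Pb. Setting this equal to demand: 845.5 - 3.5Pb = -593 + 7Pb, so Pb = 137.
Sellers receive Ps = 137 + 12 = 149; Q' = 845.5 − 3.5·137 = 366.
The subsidy expands output by 366 − 338 = 28 past the efficient level; on those units the gap between marginal cost and willingness to pay runs from 0 up to 12.
DWL = ½ × 12 × 28 = 168.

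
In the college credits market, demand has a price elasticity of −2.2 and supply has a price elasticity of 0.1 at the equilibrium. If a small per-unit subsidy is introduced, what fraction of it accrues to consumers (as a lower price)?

For a small subsidy around the equilibrium, the benefit split depends on the relative slopes, which at a point are proportional to the elasticities.
Buyer share = εs/(εs + |εd|) = 0.1/(0.1 + 2.2) = 1/23; seller share = |εd|/(εs + |εd|) = 22/23.

Consumer share = 1/23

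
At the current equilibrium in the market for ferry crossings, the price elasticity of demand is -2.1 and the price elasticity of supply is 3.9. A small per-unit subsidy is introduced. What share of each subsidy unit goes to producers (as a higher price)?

For a small subsidy around the equilibrium, the benefit split depends on the relative slopes, which at a point are proportional to the elasticities.
Buyer share = εs/(εs + |εd|) = 3.9/(3.9 + 2.1) = 0.65; seller share = |εd|/(εs + |εd|) = 0.35.
So producers capture 0.35 of the subsidy.

Producer share = 0.35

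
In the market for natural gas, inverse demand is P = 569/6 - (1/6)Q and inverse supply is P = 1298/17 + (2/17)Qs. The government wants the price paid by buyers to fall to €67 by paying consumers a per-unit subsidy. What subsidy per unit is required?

At a buyer price of 67, quantity demanded is 569 − 6·67 = 167.
Sellers supply 167 only when they receive Ps = 1298/17 + (2/17)·167 = 96.
s = Ps − Pb = 96 − 67 = 29.

Required subsidy s = €29 per unit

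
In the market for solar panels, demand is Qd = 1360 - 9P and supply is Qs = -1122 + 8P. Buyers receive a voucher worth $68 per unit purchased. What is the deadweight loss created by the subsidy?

Deadweight loss = $9792

Pre-subsidy: 1360 - 9P = -1122 + 8P gives P* = 146, Q* = 46.
With the rebate, buyers effectively pay Pb = Ps − 68, where Ps is the price sellers receive.
Demand in terms of Ps becomes Qd = 1360 − 9(Ps − 68) = 1972 - 9Ps. Setting this equal to supply: 1972 - 9Ps = -1122 + 8Ps, so Ps = 182.
Buyers pay Pb = 182 − 68 = 114; Q' = -1122 + 8·182 = 334.
The subsidy expands output by 334 − 46 = 288 past the efficient level; on those units the gap between marginal cost and willingness to pay runs from 0 up to 68.
DWL = ½ × 68 × 288 = 9792.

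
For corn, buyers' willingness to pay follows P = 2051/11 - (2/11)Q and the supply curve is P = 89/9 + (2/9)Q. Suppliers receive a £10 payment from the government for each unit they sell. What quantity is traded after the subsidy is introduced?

Pre-subsidy: 2051/11 - (2/11)Q = 89/9 + (2/9)Q gives Q* = 437 and P* = 107.
With the subsidy, sellers receive Ps = Pb + 10 for each unit, where Pb is the price buyers pay.
On the curves, Pb = 2051/11 - (2/11)Q and Ps = 89/9 + (2/9)Q; the wedge Ps − Pb = 10 gives 89/9 + (2/9)Q − (2051/11 - (2/11)Q) = 10, so Q' = 461.75.
Then Pb = 2051/11 − (2/11)·461.75 = 102.5 and Ps = 89/9 + (2/9)·461.75 = 112.5.

Q' = 461.75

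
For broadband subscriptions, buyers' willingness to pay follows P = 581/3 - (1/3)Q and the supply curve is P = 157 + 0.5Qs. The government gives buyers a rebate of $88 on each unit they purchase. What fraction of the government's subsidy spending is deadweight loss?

DWL / government spending = 6/17

Pre-subsidy: 581/3 - (1/3)Q = 157 + 0.5Q gives Q* = 44 and P* = 179.
With the rebate, buyers effectively pay Pb = Ps − 88, where Ps is the price sellers receive.
On the curves, Pb = 581/3 - (1/3)Q and Ps = 157 + 0.5Q; the wedge Ps − Pb = 88 gives 157 + 0.5Q − (581/3 - (1/3)Q) = 88, so Q' = 149.6.
Then Pb = 581/3 − (1/3)·149.6 = 143.8 and Ps = 157 + 0.5·149.6 = 231.8.
ΔCS = ½(44 + 149.6)(179 − 143.8) = 3407.36; ΔPS = ½(44 + 149.6)(231.8 − 179) = 5111.04.
Government spending = 88 × 149.6 = 13164.8.
DWL = ½ × 88 × (149.6 − 44) = 4646.4; fraction = 4646.4 / 13164.8 = 6/17.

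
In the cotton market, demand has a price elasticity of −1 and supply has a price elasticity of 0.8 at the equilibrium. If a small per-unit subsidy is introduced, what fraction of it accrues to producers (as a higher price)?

For a small subsidy around the equilibrium, the benefit split depends on the relative slopes, which at a point are proportional to the elasticities.
Buyer share = εs/(εs + |εd|) = 0.8/(0.8 + 1) = 4/9; seller share = |εd|/(εs + |εd|) = 5/9.
So producers capture 5/9 of the subsidy.

Producer share = 5/9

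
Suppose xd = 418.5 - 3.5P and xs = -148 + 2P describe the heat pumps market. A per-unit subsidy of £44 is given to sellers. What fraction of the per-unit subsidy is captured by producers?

Pre-subsidy: 418.5 - 3.5P = -148 + 2P gives P* = 103, x* = 58.
With the subsidy, sellers receive Ps = Pb + 44 for each unit, where Pb is the price buyers pay.
Supply in terms of Pb becomes xs = -148 + 2(Pb + 44) = -60 + 2Pb. Setting this equal to demand: 418.5 - 3.5Pb = -60 + 2Pb, so Pb = 87.
Sellers receive Ps = 87 + 44 = 131; x' = 418.5 − 3.5·87 = 114.
Buyers' price falls by P* − Pb = 103 − 87 = 16; sellers' price rises by Ps − P* = 131 − 103 = 28.
So producers capture 28/44 = 7/11 of each unit of subsidy.

Producer share = 7/11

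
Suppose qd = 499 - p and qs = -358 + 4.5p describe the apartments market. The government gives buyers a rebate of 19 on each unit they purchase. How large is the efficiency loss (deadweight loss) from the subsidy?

Deadweight loss = 3249/22

Pre-subsidy: 499 - p = -358 + 4.5p gives p* = 1714/11, q* = 3775/11.
With the rebate, buyers effectively pay pb = ps − 19, where ps is the price sellers receive.
Demand in terms of ps becomes qd = 499 − 1(ps − 19) = 518 - ps. Setting this equal to supply: 518 - ps = -358 + 4.5ps, so ps = 1752/11.
Buyers pay pb = 1752/11 − 19 = 1543/11; q' = -358 + 4.5·(1752/11) = 3946/11.
The subsidy expands output by 3946/11 − 3775/11 = 171/11 past the efficient level; on those units the gap between marginal cost and willingness to pay runs from 0 up to 19.
DWL = ½ × 19 × 171/11 = 3249/22.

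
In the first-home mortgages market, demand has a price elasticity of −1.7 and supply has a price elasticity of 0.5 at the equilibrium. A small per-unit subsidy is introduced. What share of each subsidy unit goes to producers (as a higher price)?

For a small subsidy around the equilibrium, the benefit split depends on the relative slopes, which at a point are proportional to the elasticities.
Buyer share = εs/(εs + |εd|) = 0.5/(0.5 + 1.7) = 5/22; seller share = |εd|/(εs + |εd|) = 17/22.
So producers capture 17/22 of the subsidy.

Producer share = 17/22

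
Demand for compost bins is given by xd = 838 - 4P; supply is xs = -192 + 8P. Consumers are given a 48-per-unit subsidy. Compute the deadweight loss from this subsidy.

Pre-subsidy: 838 - 4P = -192 + 8P gives P* = 515/6, x* = 1484/3.
With the rebate, buyers effectively pay Pb = Ps − 48, where Ps is the price sellers receive.
Demand in terms of Ps becomes xd = 838 − 4(Ps − 48) = 1030 - 4Ps. Setting this equal to supply: 1030 - 4Ps = -192 + 8Ps, so Ps = 611/6.
Buyers pay Pb = 611/6 − 48 = 323/6; x' = -192 + 8·(611/6) = 1868/3.
The subsidy expands output by 1868/3 − 1484/3 = 128 past the efficient level; on those units the gap between marginal cost and willingness to pay runs from 0 up to 48.
DWL = ½ × 48 × 128 = 3072.

Deadweight loss = 3072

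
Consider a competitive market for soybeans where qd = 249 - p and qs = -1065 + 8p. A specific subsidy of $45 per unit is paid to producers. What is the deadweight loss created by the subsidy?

Pre-subsidy: 249 - p = -1065 + 8p gives p* = 146, q* = 103.
With the subsidy, sellers receive ps = pb + 45 for each unit, where pb is the price buyers pay.
Supply in terms of pb becomes qs = -1065 + 8(pb + 45) = -705 + 8pb. Setting this equal to demand: 249 - pb = -705 + 8pb, so pb = 106.
Sellers receive ps = 106 + 45 = 151; q' = 249 − 1·106 = 143.
The subsidy expands output by 143 − 103 = 40 past the efficient level; on those units the gap between marginal cost and willingness to pay runs from 0 up to 45.
DWL = ½ × 45 × 40 = 900.

Deadweight loss = $900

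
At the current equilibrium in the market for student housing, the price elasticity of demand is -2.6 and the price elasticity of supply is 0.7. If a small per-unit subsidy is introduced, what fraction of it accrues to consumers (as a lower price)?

Consumer share = 7/33

For a small subsidy around the equilibrium, the benefit split depends on the relative slopes, which at a point are proportional to the elasticities.
Buyer share = εs/(εs + |εd|) = 0.7/(0.7 + 2.6) = 7/33; seller share = |εd|/(εs + |εd|) = 26/33.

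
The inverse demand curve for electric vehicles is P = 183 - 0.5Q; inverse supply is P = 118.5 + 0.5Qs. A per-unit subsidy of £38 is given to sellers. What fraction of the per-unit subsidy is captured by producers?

Producer share = 0.5

Pre-subsidy: 183 - 0.5Q = 118.5 + 0.5Q gives Q* = 64.5 and P* = 150.75.
With the subsidy, sellers receive Ps = Pb + 38 for each unit, where Pb is the price buyers pay.
On the curves, Pb = 183 - 0.5Q and Ps = 118.5 + 0.5Q; the wedge Ps − Pb = 38 gives 118.5 + 0.5Q − (183 - 0.5Q) = 38, so Q' = 102.5.
Then Pb = 183 − 0.5·102.5 = 131.75 and Ps = 118.5 + 0.5·102.5 = 169.75.
Buyers' price falls by P* − Pb = 150.75 − 131.75 = 19; sellers' price rises by Ps − P* = 169.75 − 150.75 = 19.
So producers capture 19/38 = 0.5 of each unit of subsidy.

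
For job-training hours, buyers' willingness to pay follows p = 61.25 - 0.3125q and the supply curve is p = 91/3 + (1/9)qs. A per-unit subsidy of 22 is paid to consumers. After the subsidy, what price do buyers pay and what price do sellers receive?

Buyers pay 1355/61; sellers receive 2697/61

Pre-subsidy: 61.25 - 0.3125q = 91/3 + (1/9)q gives q* = 4452/61 and p* = 2345/61.
With the rebate, buyers effectively pay pb = ps − 22, where ps is the price sellers receive.
On the curves, pb = 61.25 - 0.3125q and ps = 91/3 + (1/9)q; the wedge ps − pb = 22 gives 91/3 + (1/9)q − (61.25 - 0.3125q) = 22, so q' = 7620/61.
Then pb = 61.25 − 0.3125·(7620/61) = 1355/61 and ps = 91/3 + (1/9)·(7620/61) = 2697/61.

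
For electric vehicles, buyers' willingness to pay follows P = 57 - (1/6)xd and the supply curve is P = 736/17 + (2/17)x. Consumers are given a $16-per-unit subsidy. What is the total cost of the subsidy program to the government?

Pre-subsidy: 57 - (1/6)x = 736/17 + (2/17)x gives x* = 1398/29 and P* = 1420/29.
With the rebate, buyers effectively pay Pb = Ps − 16, where Ps is the price sellers receive.
On the curves, Pb = 57 - (1/6)x and Ps = 736/17 + (2/17)x; the wedge Ps − Pb = 16 gives 736/17 + (2/17)x − (57 - (1/6)x) = 16, so x' = 3030/29.
Then Pb = 57 − (1/6)·(3030/29) = 1148/29 and Ps = 736/17 + (2/17)·(3030/29) = 1612/29.
Government outlay = subsidy × quantity = 16 × 3030/29 = 48480/29.

Government cost = 48480/29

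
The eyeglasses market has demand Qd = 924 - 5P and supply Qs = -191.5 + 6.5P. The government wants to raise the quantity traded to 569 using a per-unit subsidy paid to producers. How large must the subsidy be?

At Q = 569, invert demand for the buyer price: Pb = (924 − 569)/5 = 71; invert supply for the seller price: Ps = (569 − (-191.5))/6.5 = 117.
The subsidy must fill the gap: s = Ps − Pb = 117 − 71 = 46.

Required subsidy s = 46 per unit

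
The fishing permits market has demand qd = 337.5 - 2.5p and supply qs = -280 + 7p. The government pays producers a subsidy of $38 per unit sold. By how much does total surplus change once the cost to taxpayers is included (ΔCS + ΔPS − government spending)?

Net change in total surplus = -$1330

Pre-subsidy: 337.5 - 2.5p = -280 + 7p gives p* = 65, q* = 175.
With the subsidy, sellers receive ps = pb + 38 for each unit, where pb is the price buyers pay.
Supply in terms of pb becomes qs = -280 + 7(pb + 38) = -14 + 7pb. Setting this equal to demand: 337.5 - 2.5pb = -14 + 7pb, so pb = 37.
Sellers receive ps = 37 + 38 = 75; q' = 337.5 − 2.5·37 = 245.
ΔCS = ½(175 + 245)(65 − 37) = 5880; ΔPS = ½(175 + 245)(75 − 65) = 2100.
Government spending = 38 × 245 = 9310.
Net change = 5880 + 2100 − 9310 = -1330. The loss equals the DWL triangle ½·38·70.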